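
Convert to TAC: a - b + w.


Break into single-operator statements:
t1 = a - b
t2 = t1 + w


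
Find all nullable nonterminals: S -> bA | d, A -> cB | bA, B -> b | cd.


A nonterminal is nullable iff some alternative derives ε (directly, or every symbol in it is nullable)
Nullable: {}


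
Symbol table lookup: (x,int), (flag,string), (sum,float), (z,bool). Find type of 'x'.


Lookup 'x' → type int


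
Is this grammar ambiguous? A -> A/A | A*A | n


'n/n*n' has two parse trees (no precedence encoded between / and *)
Ambiguous


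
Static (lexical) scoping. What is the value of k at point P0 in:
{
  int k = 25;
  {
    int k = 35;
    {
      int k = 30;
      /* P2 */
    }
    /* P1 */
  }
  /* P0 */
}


k declared in the same block as P0
k = 25


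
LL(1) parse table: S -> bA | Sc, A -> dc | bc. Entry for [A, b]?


For [A, b]: 'b' ∈ FIRST(bc)
Entry: A -> bc


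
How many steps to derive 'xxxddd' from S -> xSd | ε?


Derivation: S => xSd => xxSdd => xxxSddd => xxxddd
Steps: 4


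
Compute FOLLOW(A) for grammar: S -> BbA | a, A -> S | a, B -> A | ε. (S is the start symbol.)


$ ∈ FOLLOW(S). For each A -> αBβ: add FIRST(β)\{ε} to FOLLOW(B); if β nullable, add FOLLOW(A).
FOLLOW(A) = {$, b}


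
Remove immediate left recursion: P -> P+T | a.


Left-recursive alternatives: P+T; non-recursive: a
Introduce P': P -> aP', P' -> +TP' | ε


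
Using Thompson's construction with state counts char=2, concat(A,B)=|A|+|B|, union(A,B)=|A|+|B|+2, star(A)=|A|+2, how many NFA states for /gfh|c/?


Syntax tree has 4 char leaf(s), 1 union(s), 0 star(s)
chars contribute 4×2 = 8; each union adds +2; each star adds +2
Total: 8 + 2 + 0 = 10 states


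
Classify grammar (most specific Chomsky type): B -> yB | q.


Right-linear: every RHS is a terminal or a terminal followed by one nonterminal
Classification: Type 3 (Regular)


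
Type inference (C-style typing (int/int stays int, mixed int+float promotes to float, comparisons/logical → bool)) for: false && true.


Operand types: bool && bool
Rule: logical operators take bool operands and yield bool
Result type: bool


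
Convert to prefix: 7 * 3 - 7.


left-to-right (same/higher precedence on left): tree is (- (* 7 3) 7)
Prefix: - * 7 3 7


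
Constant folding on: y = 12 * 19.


12 * 19 = 228 at compile time
Optimized: y = 228


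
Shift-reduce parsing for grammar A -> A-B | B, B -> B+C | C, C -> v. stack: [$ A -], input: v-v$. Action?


no handle ('A-' is not any RHS); shift 'v'
Action: shift


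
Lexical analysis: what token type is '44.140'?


Pattern: digits with a decimal point
Type: FLOAT_LITERAL


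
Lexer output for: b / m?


Scan left to right, longest-match per lexeme
Tokens: ID(b), OP(/), ID(m)


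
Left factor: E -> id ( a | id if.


Common prefix: 'id'
Factored: E -> id E', E' -> ( a | if


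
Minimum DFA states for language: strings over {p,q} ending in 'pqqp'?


Track the longest suffix of input matching a prefix of 'pqqp': 5 classes (prefixes of length 0..4)
Minimal DFA: 5 states


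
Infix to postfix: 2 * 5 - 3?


Left to right (same or higher precedence on left)
Postfix: 2 5 * 3 -


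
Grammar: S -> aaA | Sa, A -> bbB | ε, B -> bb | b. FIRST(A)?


Per alternative of A: FIRST(bbB) = {b}; FIRST(ε) = {ε}
FIRST(A) = {b, ε}


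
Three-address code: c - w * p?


Break into single-operator statements:
t1 = w * p
t2 = c - t1


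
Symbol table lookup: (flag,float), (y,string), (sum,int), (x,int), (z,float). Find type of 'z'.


Lookup 'z' → type float


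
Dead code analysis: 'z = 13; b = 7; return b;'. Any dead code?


z is assigned but never read
Dead: 'z = 13'


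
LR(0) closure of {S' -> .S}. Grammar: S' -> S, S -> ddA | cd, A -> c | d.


Start: S' -> .S
For each item with dot before a nonterminal B, add B -> .γ for every B-production
Closure: [S' -> .S, S -> .ddA, S -> .cd]


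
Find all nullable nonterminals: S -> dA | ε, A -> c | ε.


A nonterminal is nullable iff some alternative derives ε (directly, or every symbol in it is nullable)
Nullable: {A, S}


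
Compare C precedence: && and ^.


'^' is bitwise XOR (level 4); '&&' is logical AND (level 2)
Higher level binds tighter
'^' has higher precedence than '&&'


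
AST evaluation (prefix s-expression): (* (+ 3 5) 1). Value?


Evaluate inner: (+ 3 5) = 8
Evaluate root: (* 8 1) = 8
Result: 8


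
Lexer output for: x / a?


Scan left to right, longest-match per lexeme
Tokens: ID(x), OP(/), ID(a)


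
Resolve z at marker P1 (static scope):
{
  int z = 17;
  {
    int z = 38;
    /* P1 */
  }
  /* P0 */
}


z declared in the same block as P1
z = 38


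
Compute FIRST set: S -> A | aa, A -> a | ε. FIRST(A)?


Per alternative of A: FIRST(a) = {a}; FIRST(ε) = {ε}
FIRST(A) = {a, ε}


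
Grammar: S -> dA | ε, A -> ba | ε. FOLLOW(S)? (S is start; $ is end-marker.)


$ ∈ FOLLOW(S). For each A -> αBβ: add FIRST(β)\{ε} to FOLLOW(B); if β nullable, add FOLLOW(A).
FOLLOW(S) = {$}


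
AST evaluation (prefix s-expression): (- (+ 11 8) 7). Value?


Evaluate inner: (+ 11 8) = 19
Evaluate root: (- 19 7) = 12
Result: 12


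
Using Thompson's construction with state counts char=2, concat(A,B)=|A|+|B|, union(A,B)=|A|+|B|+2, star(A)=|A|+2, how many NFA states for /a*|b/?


Syntax tree has 2 char leaf(s), 1 union(s), 1 star(s)
chars contribute 2×2 = 4; each union adds +2; each star adds +2
Total: 4 + 2 + 2 = 8 states


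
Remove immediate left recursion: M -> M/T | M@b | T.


Left-recursive alternatives: M/T, M@b; non-recursive: T
Introduce M': M -> TM', M' -> /TM' | @bM' | ε


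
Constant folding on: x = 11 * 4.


11 * 4 = 44 at compile time
Optimized: x = 44


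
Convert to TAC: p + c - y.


Break into single-operator statements:
t1 = p + c
t2 = t1 - y


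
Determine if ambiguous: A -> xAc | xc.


balanced x^n…c^n: each string has a unique parse
Unambiguous


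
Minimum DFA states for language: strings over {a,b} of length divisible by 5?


Track length mod 5: states 0..4, accept at 0
Minimal DFA: 5 states


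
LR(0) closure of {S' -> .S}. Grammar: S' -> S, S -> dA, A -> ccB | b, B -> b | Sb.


Start: S' -> .S
For each item with dot before a nonterminal B, add B -> .γ for every B-production
Closure: [S' -> .S, S -> .dA]


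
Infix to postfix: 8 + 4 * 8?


* has higher precedence, evaluate 4*8 first
Postfix: 8 4 8 * +


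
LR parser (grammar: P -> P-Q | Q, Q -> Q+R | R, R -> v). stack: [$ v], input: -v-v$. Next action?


'v' on top is the handle for R -> v
Action: reduce (R -> v)


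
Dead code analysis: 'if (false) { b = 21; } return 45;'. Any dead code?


condition is constant false, so the whole block is unreachable
Dead: 'if (false) { b = 21; }'


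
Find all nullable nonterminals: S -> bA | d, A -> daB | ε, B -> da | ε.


A nonterminal is nullable iff some alternative derives ε (directly, or every symbol in it is nullable)
Nullable: {A, B}


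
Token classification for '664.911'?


Pattern: digits with a decimal point
Type: FLOAT_LITERAL


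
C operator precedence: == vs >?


'>' is relational (level 7); '==' is equality (level 6)
Higher level binds tighter
'>' has higher precedence than '=='


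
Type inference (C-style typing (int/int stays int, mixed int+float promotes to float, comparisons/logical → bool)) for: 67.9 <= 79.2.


Operand types: float <= float
Rule: comparison yields bool
Result type: bool


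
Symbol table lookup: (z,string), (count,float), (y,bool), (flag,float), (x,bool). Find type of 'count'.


Lookup 'count' → type float


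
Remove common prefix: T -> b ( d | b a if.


Common prefix: 'b'
Factored: T -> b T', T' -> ( d | a if


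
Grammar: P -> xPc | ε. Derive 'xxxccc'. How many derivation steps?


Derivation: P => xPc => xxPcc => xxxPccc => xxxccc
Steps: 4


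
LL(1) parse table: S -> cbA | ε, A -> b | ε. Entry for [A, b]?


For [A, b]: 'b' ∈ FIRST(b)
Entry: A -> b


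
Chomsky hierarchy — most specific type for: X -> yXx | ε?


Single nonterminal LHS, but y^n x^n is not regular
Classification: Type 2 (Context-Free)


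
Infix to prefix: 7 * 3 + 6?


left-to-right (same/higher precedence on left): tree is (+ (* 7 3) 6)
Prefix: + * 7 3 6


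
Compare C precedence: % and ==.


'%' is multiplicative (level 10); '==' is equality (level 6)
Higher level binds tighter
'%' has higher precedence than '=='


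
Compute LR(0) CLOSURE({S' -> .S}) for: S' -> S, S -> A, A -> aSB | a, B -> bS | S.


Start: S' -> .S
For each item with dot before a nonterminal B, add B -> .γ for every B-production
Closure: [S' -> .S, S -> .A, A -> .aSB, A -> .a]


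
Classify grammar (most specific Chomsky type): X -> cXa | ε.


Single nonterminal LHS, but c^n a^n is not regular
Classification: Type 2 (Context-Free)


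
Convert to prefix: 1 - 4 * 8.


'*' binds tighter: tree is (- 1 (* 4 8))
Prefix: - 1 * 4 8


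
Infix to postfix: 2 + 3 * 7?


* has higher precedence, evaluate 3*7 first
Postfix: 2 3 7 * +


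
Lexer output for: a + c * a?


Scan left to right, longest-match per lexeme
Tokens: ID(a), OP(+), ID(c), OP(*), ID(a)


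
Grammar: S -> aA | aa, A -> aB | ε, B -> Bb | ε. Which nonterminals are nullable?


A nonterminal is nullable iff some alternative derives ε (directly, or every symbol in it is nullable)
Nullable: {A, B}


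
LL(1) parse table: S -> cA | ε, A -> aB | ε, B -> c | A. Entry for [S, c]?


For [S, c]: 'c' ∈ FIRST(cA)
Entry: S -> cA


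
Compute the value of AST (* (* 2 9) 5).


Evaluate inner: (* 2 9) = 18
Evaluate root: (* 18 5) = 90
Result: 90


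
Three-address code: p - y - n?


Break into single-operator statements:
t1 = p - y
t2 = t1 - n


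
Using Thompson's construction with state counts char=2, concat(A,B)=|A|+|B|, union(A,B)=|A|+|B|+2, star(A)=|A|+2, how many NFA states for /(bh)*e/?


Syntax tree has 3 char leaf(s), 0 union(s), 1 star(s)
chars contribute 3×2 = 6; each union adds +2; each star adds +2
Total: 6 + 0 + 2 = 8 states


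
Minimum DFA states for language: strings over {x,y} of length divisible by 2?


Track length mod 2: states 0..1, accept at 0
Minimal DFA: 2 states


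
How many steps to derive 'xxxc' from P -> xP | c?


Derivation: P => xP => xxP => xxxP => xxxc
Steps: 4


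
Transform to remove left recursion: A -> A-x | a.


Left-recursive alternatives: A-x; non-recursive: a
Introduce A': A -> aA', A' -> -xA' | ε


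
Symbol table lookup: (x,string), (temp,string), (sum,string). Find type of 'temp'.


Lookup 'temp' → type string


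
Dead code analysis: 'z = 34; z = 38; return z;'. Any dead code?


first assignment to z is overwritten before any read
Dead: 'z = 34'


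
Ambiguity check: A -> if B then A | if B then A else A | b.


dangling else: 'if B then if B then b else b' parses two ways
Ambiguous


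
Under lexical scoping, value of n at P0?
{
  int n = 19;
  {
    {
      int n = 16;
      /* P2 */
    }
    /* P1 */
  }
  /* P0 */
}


n declared in the same block as P0
n = 19


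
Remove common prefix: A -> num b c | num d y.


Common prefix: 'num'
Factored: A -> num A', A' -> b c | d y


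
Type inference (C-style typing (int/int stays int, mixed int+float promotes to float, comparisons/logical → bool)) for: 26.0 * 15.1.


Operand types: float * float
Rule: mixed int/float promotes to float; int/int stays int
Result type: float


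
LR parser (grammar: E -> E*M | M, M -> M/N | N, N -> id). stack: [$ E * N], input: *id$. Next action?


'N' (not preceded by M/) is the handle for M -> N
Action: reduce (M -> N)


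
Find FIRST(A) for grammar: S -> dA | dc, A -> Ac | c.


Per alternative of A: FIRST(Ac) = {c}; FIRST(c) = {c}
FIRST(A) = {c}


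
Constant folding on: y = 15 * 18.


15 * 18 = 270 at compile time
Optimized: y = 270


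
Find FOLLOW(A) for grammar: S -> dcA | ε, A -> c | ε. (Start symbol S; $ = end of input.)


$ ∈ FOLLOW(S). For each A -> αBβ: add FIRST(β)\{ε} to FOLLOW(B); if β nullable, add FOLLOW(A).
FOLLOW(A) = {$}


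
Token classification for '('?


Pattern: delimiter/punctuation
Type: PUNCTUATION


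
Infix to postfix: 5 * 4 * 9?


Left to right (same or higher precedence on left)
Postfix: 5 4 * 9 *


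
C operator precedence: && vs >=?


'>=' is relational (level 7); '&&' is logical AND (level 2)
Higher level binds tighter
'>=' has higher precedence than '&&'


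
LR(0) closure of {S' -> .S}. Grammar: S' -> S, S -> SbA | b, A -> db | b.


Start: S' -> .S
For each item with dot before a nonterminal B, add B -> .γ for every B-production
Closure: [S' -> .S, S -> .SbA, S -> .b]


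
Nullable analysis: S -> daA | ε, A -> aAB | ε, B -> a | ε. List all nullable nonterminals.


A nonterminal is nullable iff some alternative derives ε (directly, or every symbol in it is nullable)
Nullable: {A, B, S}


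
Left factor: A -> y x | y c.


Common prefix: 'y'
Factored: A -> y A', A' -> x | c


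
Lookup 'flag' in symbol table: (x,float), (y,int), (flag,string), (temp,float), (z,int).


Lookup 'flag' → type string


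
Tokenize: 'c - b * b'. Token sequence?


Scan left to right, longest-match per lexeme
Tokens: ID(c), OP(-), ID(b), OP(*), ID(b)


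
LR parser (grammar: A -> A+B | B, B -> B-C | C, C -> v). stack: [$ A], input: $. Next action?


start symbol A on stack, input exhausted
Action: accept


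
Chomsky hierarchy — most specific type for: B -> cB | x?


Right-linear: every RHS is a terminal or a terminal followed by one nonterminal
Classification: Type 3 (Regular)


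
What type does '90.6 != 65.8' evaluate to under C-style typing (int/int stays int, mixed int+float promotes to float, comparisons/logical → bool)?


Operand types: float != float
Rule: comparison yields bool
Result type: bool


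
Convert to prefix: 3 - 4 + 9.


left-to-right (same/higher precedence on left): tree is (+ (- 3 4) 9)
Prefix: + - 3 4 9


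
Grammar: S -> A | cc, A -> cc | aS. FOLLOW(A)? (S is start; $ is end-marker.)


$ ∈ FOLLOW(S). For each A -> αBβ: add FIRST(β)\{ε} to FOLLOW(B); if β nullable, add FOLLOW(A).
FOLLOW(A) = {$}


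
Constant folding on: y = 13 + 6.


13 + 6 = 19 at compile time
Optimized: y = 19


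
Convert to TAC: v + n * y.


Break into single-operator statements:
t1 = n * y
t2 = v + t1


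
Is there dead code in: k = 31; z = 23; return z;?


k is assigned but never read
Dead: 'k = 31'


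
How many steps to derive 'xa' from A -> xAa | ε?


Derivation: A => xAa => xa
Steps: 2


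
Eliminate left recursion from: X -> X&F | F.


Left-recursive alternatives: X&F; non-recursive: F
Introduce X': X -> FX', X' -> &FX' | ε


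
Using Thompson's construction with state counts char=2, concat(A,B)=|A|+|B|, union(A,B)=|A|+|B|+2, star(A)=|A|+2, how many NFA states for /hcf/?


Syntax tree has 3 char leaf(s), 0 union(s), 0 star(s)
chars contribute 3×2 = 6; each union adds +2; each star adds +2
Total: 6 + 0 + 0 = 6 states


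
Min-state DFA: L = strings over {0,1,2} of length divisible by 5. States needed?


Track length mod 5: states 0..4, accept at 0
Minimal DFA: 5 states


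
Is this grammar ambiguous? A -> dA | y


right-linear, alternatives start with distinct terminals 'd' vs 'y': unique leftmost derivation
Unambiguous


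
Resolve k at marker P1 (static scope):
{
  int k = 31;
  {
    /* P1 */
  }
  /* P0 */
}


P1's block does not declare k; resolves to the enclosing declaration at depth 0
k = 31


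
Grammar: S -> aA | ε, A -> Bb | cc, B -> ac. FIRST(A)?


Per alternative of A: FIRST(Bb) = {a}; FIRST(cc) = {c}
FIRST(A) = {a, c}


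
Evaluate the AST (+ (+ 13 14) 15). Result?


Evaluate inner: (+ 13 14) = 27
Evaluate root: (+ 27 15) = 42
Result: 42


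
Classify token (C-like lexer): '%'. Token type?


Pattern: operator symbol
Type: OPERATOR


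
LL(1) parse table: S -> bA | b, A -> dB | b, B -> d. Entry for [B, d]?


For [B, d]: 'd' ∈ FIRST(d)
Entry: B -> d


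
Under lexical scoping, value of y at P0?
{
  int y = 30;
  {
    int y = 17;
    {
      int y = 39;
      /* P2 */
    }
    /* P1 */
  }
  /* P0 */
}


y declared in the same block as P0
y = 30


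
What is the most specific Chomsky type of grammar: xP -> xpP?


LHS has context (more than one symbol) and |LHS| ≤ |RHS|
Classification: Type 1 (Context-Sensitive)


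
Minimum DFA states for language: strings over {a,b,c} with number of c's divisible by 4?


Track (count of c) mod 4: states 0..3, accept at 0
Minimal DFA: 4 states


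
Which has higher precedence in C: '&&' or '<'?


'<' is relational (level 7); '&&' is logical AND (level 2)
Higher level binds tighter
'<' has higher precedence than '&&'


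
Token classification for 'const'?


Pattern: reserved word
Type: KEYWORD


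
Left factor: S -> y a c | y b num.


Common prefix: 'y'
Factored: S -> y S', S' -> a c | b num


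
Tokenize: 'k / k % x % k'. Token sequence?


Scan left to right, longest-match per lexeme
Tokens: ID(k), OP(/), ID(k), OP(%), ID(x), OP(%), ID(k)


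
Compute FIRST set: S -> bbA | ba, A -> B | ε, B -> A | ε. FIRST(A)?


Per alternative of A: FIRST(B) = {ε}; FIRST(ε) = {ε}
FIRST(A) = {ε}


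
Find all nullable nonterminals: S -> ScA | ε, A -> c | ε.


A nonterminal is nullable iff some alternative derives ε (directly, or every symbol in it is nullable)
Nullable: {A, S}


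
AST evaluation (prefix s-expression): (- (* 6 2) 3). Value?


Evaluate inner: (* 6 2) = 12
Evaluate root: (- 12 3) = 9
Result: 9


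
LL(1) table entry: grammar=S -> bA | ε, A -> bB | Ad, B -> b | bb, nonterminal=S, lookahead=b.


For [S, b]: 'b' ∈ FIRST(bA)
Entry: S -> bA


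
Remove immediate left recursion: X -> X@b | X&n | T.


Left-recursive alternatives: X@b, X&n; non-recursive: T
Introduce X': X -> TX', X' -> @bX' | &nX' | ε


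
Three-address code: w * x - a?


Break into single-operator statements:
t1 = w * x
t2 = t1 - a


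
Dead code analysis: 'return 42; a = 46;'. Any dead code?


statement follows a return and is unreachable
Dead: 'a = 46'


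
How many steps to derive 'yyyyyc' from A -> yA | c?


Derivation: A => yA => yyA => yyyA => yyyyA => yyyyyA => yyyyyc
Steps: 6


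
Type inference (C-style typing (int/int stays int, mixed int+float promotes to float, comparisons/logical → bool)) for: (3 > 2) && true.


Operand types: bool && bool
Rule: logical operators take bool operands and yield bool
Result type: bool


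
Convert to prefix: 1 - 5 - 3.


left-to-right (same/higher precedence on left): tree is (- (- 1 5) 3)
Prefix: - - 1 5 3


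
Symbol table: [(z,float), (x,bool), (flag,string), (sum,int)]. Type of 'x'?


Lookup 'x' → type bool


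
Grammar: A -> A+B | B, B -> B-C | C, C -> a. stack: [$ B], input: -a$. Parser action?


shift '-' to continue B -> B-C
Action: shift


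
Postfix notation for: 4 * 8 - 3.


Left to right (same or higher precedence on left)
Postfix: 4 8 * 3 -


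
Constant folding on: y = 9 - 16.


9 - 16 = -7 at compile time
Optimized: y = -7


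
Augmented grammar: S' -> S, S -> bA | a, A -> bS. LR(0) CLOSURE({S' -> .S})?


Start: S' -> .S
For each item with dot before a nonterminal B, add B -> .γ for every B-production
Closure: [S' -> .S, S -> .bA, S -> .a]


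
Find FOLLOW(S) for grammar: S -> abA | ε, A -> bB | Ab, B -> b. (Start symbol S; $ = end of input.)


$ ∈ FOLLOW(S). For each A -> αBβ: add FIRST(β)\{ε} to FOLLOW(B); if β nullable, add FOLLOW(A).
FOLLOW(S) = {$}


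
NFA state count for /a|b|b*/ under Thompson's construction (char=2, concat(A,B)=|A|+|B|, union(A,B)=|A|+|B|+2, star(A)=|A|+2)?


Syntax tree has 3 char leaf(s), 2 union(s), 1 star(s)
chars contribute 3×2 = 6; each union adds +2; each star adds +2
Total: 6 + 4 + 2 = 12 states


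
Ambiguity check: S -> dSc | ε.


balanced d^n…c^n: each string has a unique parse
Unambiguous


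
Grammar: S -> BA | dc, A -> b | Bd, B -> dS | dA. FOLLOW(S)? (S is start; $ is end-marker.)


$ ∈ FOLLOW(S). For each A -> αBβ: add FIRST(β)\{ε} to FOLLOW(B); if β nullable, add FOLLOW(A).
FOLLOW(S) = {$, b, d}


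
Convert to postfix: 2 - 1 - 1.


Left to right (same or higher precedence on left)
Postfix: 2 1 - 1 -


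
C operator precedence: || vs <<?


'<<' is shift (level 8); '||' is logical OR (level 1)
Higher level binds tighter
'<<' has higher precedence than '||'


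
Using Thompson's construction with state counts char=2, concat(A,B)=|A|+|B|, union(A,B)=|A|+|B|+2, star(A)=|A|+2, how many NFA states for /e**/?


Syntax tree has 1 char leaf(s), 0 union(s), 2 star(s)
chars contribute 1×2 = 2; each union adds +2; each star adds +2
Total: 2 + 0 + 4 = 6 states


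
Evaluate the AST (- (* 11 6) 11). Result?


Evaluate inner: (* 11 6) = 66
Evaluate root: (- 66 11) = 55
Result: 55


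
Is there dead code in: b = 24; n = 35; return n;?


b is assigned but never read
Dead: 'b = 24'


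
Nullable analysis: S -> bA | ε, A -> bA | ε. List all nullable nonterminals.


A nonterminal is nullable iff some alternative derives ε (directly, or every symbol in it is nullable)
Nullable: {A, S}


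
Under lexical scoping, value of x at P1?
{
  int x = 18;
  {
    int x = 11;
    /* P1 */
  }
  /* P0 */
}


x declared in the same block as P1
x = 11


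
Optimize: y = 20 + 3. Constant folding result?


20 + 3 = 23 at compile time
Optimized: y = 23


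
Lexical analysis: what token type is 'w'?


Pattern: letter/underscore followed by alphanumerics, not a keyword
Type: IDENTIFIER


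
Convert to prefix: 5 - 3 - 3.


left-to-right (same/higher precedence on left): tree is (- (- 5 3) 3)
Prefix: - - 5 3 3


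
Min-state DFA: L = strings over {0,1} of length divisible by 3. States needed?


Track length mod 3: states 0..2, accept at 0
Minimal DFA: 3 states


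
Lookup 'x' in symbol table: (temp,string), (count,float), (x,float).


Lookup 'x' → type float


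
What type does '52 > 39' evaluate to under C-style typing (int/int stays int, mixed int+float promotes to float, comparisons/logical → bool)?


Operand types: int > int
Rule: comparison yields bool
Result type: bool


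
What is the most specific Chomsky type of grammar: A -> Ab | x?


Left-linear: every RHS is a terminal or one nonterminal followed by a terminal
Classification: Type 3 (Regular)


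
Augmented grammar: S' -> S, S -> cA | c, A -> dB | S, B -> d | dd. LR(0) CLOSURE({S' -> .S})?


Start: S' -> .S
For each item with dot before a nonterminal B, add B -> .γ for every B-production
Closure: [S' -> .S, S -> .cA, S -> .c]


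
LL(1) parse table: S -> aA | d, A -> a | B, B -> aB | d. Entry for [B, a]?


For [B, a]: 'a' ∈ FIRST(aB)
Entry: B -> aB


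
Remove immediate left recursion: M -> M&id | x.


Left-recursive alternatives: M&id; non-recursive: x
Introduce M': M -> xM', M' -> &idM' | ε


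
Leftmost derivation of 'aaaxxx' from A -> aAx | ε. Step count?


Derivation: A => aAx => aaAxx => aaaAxxx => aaaxxx
Steps: 4


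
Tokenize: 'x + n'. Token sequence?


Scan left to right, longest-match per lexeme
Tokens: ID(x), OP(+), ID(n)


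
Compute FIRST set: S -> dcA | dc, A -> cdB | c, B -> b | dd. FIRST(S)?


Per alternative of S: FIRST(dcA) = {d}; FIRST(dc) = {d}
FIRST(S) = {d}


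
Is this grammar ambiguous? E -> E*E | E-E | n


'n*n-n' has two parse trees (no precedence encoded between * and -)
Ambiguous


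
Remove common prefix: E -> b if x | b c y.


Common prefix: 'b'
Factored: E -> b E', E' -> if x | c y


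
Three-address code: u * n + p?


Break into single-operator statements:
t1 = u * n
t2 = t1 + p


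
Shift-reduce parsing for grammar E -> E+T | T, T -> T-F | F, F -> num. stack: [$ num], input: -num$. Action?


'num' on top is the handle for F -> num
Action: reduce (F -> num)


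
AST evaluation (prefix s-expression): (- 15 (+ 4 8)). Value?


Evaluate inner: (+ 4 8) = 12
Evaluate root: (- 15 12) = 3
Result: 3


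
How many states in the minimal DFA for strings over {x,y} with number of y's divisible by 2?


Track (count of y) mod 2: states 0..1, accept at 0
Minimal DFA: 2 states


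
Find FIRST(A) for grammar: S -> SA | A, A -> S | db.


Per alternative of A: FIRST(S) = {d}; FIRST(db) = {d}
FIRST(A) = {d}


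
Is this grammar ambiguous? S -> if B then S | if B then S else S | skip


dangling else: 'if B then if B then skip else skip' parses two ways
Ambiguous


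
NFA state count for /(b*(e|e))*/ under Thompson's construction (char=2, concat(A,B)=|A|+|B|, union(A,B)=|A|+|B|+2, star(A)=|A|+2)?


Syntax tree has 3 char leaf(s), 1 union(s), 2 star(s)
chars contribute 3×2 = 6; each union adds +2; each star adds +2
Total: 6 + 2 + 4 = 12 states


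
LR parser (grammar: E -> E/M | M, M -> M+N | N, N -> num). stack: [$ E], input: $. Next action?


start symbol E on stack, input exhausted
Action: accept


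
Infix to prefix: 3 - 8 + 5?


left-to-right (same/higher precedence on left): tree is (+ (- 3 8) 5)
Prefix: + - 3 8 5


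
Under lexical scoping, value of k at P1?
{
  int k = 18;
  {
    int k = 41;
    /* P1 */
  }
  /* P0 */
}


k declared in the same block as P1
k = 41


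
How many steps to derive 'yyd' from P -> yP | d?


Derivation: P => yP => yyP => yyd
Steps: 3


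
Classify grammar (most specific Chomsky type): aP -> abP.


LHS has context (more than one symbol) and |LHS| ≤ |RHS|
Classification: Type 1 (Context-Sensitive)


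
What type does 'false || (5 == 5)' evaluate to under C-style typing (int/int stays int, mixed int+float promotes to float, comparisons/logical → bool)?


Operand types: bool || bool
Rule: logical operators take bool operands and yield bool
Result type: bool


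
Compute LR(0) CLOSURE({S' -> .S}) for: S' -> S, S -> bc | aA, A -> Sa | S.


Start: S' -> .S
For each item with dot before a nonterminal B, add B -> .γ for every B-production
Closure: [S' -> .S, S -> .bc, S -> .aA]


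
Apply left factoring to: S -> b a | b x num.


Common prefix: 'b'
Factored: S -> b S', S' -> a | x num


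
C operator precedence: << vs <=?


'<<' is shift (level 8); '<=' is relational (level 7)
Higher level binds tighter
'<<' has higher precedence than '<='


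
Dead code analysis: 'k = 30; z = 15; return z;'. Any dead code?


k is assigned but never read
Dead: 'k = 30'


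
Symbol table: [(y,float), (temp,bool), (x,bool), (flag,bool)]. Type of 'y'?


Lookup 'y' → type float


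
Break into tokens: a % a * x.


Scan left to right, longest-match per lexeme
Tokens: ID(a), OP(%), ID(a), OP(*), ID(x)


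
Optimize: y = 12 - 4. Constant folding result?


12 - 4 = 8 at compile time
Optimized: y = 8


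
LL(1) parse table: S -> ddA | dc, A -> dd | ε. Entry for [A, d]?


For [A, d]: 'd' ∈ FIRST(dd)
Entry: A -> dd


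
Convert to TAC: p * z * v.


Break into single-operator statements:
t1 = p * z
t2 = t1 * v


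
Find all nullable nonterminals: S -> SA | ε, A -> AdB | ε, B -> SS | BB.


A nonterminal is nullable iff some alternative derives ε (directly, or every symbol in it is nullable)
Nullable: {A, B, S}


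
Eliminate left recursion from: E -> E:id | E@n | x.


Left-recursive alternatives: E:id, E@n; non-recursive: x
Introduce E': E -> xE', E' -> :idE' | @nE' | ε


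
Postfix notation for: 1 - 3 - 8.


Left to right (same or higher precedence on left)
Postfix: 1 3 - 8 -


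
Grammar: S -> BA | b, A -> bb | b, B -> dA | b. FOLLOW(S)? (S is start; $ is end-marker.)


$ ∈ FOLLOW(S). For each A -> αBβ: add FIRST(β)\{ε} to FOLLOW(B); if β nullable, add FOLLOW(A).
FOLLOW(S) = {$}


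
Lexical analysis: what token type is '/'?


Pattern: operator symbol
Type: OPERATOR


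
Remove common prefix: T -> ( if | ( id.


Common prefix: '('
Factored: T -> ( T', T' -> if | id


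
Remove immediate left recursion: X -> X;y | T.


Left-recursive alternatives: X;y; non-recursive: T
Introduce X': X -> TX', X' -> ;yX' | ε


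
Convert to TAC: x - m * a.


Break into single-operator statements:
t1 = m * a
t2 = x - t1


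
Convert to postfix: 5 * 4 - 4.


Left to right (same or higher precedence on left)
Postfix: 5 4 * 4 -


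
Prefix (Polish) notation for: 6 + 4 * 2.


'*' binds tighter: tree is (+ 6 (* 4 2))
Prefix: + 6 * 4 2


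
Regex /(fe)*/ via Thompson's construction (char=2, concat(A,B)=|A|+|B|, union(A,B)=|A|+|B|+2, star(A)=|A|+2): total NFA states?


Syntax tree has 2 char leaf(s), 0 union(s), 1 star(s)
chars contribute 2×2 = 4; each union adds +2; each star adds +2
Total: 4 + 0 + 2 = 6 states


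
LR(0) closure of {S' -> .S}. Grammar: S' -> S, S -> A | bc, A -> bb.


Start: S' -> .S
For each item with dot before a nonterminal B, add B -> .γ for every B-production
Closure: [S' -> .S, S -> .A, S -> .bc, A -> .bb]


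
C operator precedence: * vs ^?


'*' is multiplicative (level 10); '^' is bitwise XOR (level 4)
Higher level binds tighter
'*' has higher precedence than '^'


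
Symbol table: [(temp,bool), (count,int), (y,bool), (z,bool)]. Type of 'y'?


Lookup 'y' → type bool


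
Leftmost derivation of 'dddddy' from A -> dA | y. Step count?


Derivation: A => dA => ddA => dddA => ddddA => dddddA => dddddy
Steps: 6


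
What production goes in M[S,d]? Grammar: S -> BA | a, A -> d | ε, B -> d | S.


For [S, d]: 'd' ∈ FIRST(BA)
Entry: S -> BA


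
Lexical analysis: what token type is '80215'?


Pattern: digits only
Type: INTEGER_LITERAL


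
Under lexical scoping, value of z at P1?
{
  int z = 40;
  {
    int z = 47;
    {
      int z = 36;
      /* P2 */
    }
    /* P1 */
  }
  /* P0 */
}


z declared in the same block as P1
z = 47


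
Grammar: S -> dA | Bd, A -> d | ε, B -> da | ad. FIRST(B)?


Per alternative of B: FIRST(da) = {d}; FIRST(ad) = {a}
FIRST(B) = {a, d}


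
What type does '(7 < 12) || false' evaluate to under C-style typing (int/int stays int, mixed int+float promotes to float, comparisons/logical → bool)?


Operand types: bool || bool
Rule: logical operators take bool operands and yield bool
Result type: bool


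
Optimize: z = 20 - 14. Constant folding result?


20 - 14 = 6 at compile time
Optimized: z = 6


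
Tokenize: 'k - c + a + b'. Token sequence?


Scan left to right, longest-match per lexeme
Tokens: ID(k), OP(-), ID(c), OP(+), ID(a), OP(+), ID(b)


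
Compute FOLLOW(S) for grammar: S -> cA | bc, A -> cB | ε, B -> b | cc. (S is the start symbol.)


$ ∈ FOLLOW(S). For each A -> αBβ: add FIRST(β)\{ε} to FOLLOW(B); if β nullable, add FOLLOW(A).
FOLLOW(S) = {$}


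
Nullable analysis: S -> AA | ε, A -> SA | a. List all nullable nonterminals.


A nonterminal is nullable iff some alternative derives ε (directly, or every symbol in it is nullable)
Nullable: {S}


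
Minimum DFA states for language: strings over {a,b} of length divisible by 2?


Track length mod 2: states 0..1, accept at 0
Minimal DFA: 2 states


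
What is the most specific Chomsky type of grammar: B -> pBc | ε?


Single nonterminal LHS, but p^n c^n is not regular
Classification: Type 2 (Context-Free)


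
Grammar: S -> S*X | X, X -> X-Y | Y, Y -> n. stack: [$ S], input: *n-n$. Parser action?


shift '*' to continue S -> S*X
Action: shift


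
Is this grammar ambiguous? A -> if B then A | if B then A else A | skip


dangling else: 'if B then if B then skip else skip' parses two ways
Ambiguous


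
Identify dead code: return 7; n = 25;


statement follows a return and is unreachable
Dead: 'n = 25'


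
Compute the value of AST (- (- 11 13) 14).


Evaluate inner: (- 11 13) = -2
Evaluate root: (- -2 14) = -16
Result: -16


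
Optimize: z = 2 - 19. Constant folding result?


2 - 19 = -17 at compile time
Optimized: z = -17


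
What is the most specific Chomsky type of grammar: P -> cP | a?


Right-linear: every RHS is a terminal or a terminal followed by one nonterminal
Classification: Type 3 (Regular)


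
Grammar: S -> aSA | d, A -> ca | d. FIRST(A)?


Per alternative of A: FIRST(ca) = {c}; FIRST(d) = {d}
FIRST(A) = {c, d}


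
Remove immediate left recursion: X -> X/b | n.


Left-recursive alternatives: X/b; non-recursive: n
Introduce X': X -> nX', X' -> /bX' | ε


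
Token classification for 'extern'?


Pattern: reserved word
Type: KEYWORD


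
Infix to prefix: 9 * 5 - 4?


left-to-right (same/higher precedence on left): tree is (- (* 9 5) 4)
Prefix: - * 9 5 4


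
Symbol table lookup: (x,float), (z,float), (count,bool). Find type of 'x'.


Lookup 'x' → type float


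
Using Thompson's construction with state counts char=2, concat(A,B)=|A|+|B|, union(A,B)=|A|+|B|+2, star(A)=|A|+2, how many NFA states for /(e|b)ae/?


Syntax tree has 4 char leaf(s), 1 union(s), 0 star(s)
chars contribute 4×2 = 8; each union adds +2; each star adds +2
Total: 8 + 2 + 0 = 10 states


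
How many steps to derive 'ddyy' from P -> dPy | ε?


Derivation: P => dPy => ddPyy => ddyy
Steps: 3


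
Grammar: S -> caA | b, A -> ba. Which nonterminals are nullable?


A nonterminal is nullable iff some alternative derives ε (directly, or every symbol in it is nullable)
Nullable: {}


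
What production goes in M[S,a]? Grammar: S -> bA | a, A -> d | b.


For [S, a]: 'a' ∈ FIRST(a)
Entry: S -> a


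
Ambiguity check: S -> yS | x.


right-linear, alternatives start with distinct terminals 'y' vs 'x': unique leftmost derivation
Unambiguous


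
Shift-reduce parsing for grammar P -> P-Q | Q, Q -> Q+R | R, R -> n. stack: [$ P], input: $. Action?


start symbol P on stack, input exhausted
Action: accept


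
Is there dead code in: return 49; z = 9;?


statement follows a return and is unreachable
Dead: 'z = 9'


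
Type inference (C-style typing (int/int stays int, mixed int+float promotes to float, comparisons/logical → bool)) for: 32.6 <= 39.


Operand types: float <= int
Rule: comparison yields bool
Result type: bool


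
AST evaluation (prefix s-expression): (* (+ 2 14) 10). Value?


Evaluate inner: (+ 2 14) = 16
Evaluate root: (* 16 10) = 160
Result: 160


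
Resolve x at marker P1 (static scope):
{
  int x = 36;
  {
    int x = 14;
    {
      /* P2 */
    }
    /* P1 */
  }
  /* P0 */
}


x declared in the same block as P1
x = 14


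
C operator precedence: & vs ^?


'&' is bitwise AND (level 5); '^' is bitwise XOR (level 4)
Higher level binds tighter
'&' has higher precedence than '^'


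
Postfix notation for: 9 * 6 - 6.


Left to right (same or higher precedence on left)
Postfix: 9 6 * 6 -


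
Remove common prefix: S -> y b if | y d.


Common prefix: 'y'
Factored: S -> y S', S' -> b if | d


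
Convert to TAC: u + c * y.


Break into single-operator statements:
t1 = c * y
t2 = u + t1


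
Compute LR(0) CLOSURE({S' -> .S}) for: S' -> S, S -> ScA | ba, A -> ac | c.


Start: S' -> .S
For each item with dot before a nonterminal B, add B -> .γ for every B-production
Closure: [S' -> .S, S -> .ScA, S -> .ba]


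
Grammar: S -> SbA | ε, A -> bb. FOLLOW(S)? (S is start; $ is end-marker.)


$ ∈ FOLLOW(S). For each A -> αBβ: add FIRST(β)\{ε} to FOLLOW(B); if β nullable, add FOLLOW(A).
FOLLOW(S) = {$, b}


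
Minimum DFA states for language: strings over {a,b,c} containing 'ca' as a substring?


KMP-style automaton: 2 progress states + 1 absorbing accept = 3
Minimal DFA: 3 states


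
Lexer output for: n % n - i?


Scan left to right, longest-match per lexeme
Tokens: ID(n), OP(%), ID(n), OP(-), ID(i)


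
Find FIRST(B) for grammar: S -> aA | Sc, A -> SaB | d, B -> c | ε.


Per alternative of B: FIRST(c) = {c}; FIRST(ε) = {ε}
FIRST(B) = {c, ε}


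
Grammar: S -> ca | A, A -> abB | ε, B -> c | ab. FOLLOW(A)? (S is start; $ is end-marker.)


$ ∈ FOLLOW(S). For each A -> αBβ: add FIRST(β)\{ε} to FOLLOW(B); if β nullable, add FOLLOW(A).
FOLLOW(A) = {$}


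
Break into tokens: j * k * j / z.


Scan left to right, longest-match per lexeme
Tokens: ID(j), OP(*), ID(k), OP(*), ID(j), OP(/), ID(z)


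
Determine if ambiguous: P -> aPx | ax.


balanced a^n…x^n: each string has a unique parse
Unambiguous


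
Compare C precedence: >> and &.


'>>' is shift (level 8); '&' is bitwise AND (level 5)
Higher level binds tighter
'>>' has higher precedence than '&'


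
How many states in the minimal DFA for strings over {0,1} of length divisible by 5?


Track length mod 5: states 0..4, accept at 0
Minimal DFA: 5 states


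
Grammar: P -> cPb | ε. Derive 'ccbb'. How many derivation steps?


Derivation: P => cPb => ccPbb => ccbb
Steps: 3


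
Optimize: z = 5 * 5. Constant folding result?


5 * 5 = 25 at compile time
Optimized: z = 25


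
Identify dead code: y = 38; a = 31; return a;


y is assigned but never read
Dead: 'y = 38'


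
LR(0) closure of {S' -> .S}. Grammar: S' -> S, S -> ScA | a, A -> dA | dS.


Start: S' -> .S
For each item with dot before a nonterminal B, add B -> .γ for every B-production
Closure: [S' -> .S, S -> .ScA, S -> .a]


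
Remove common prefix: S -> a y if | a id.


Common prefix: 'a'
Factored: S -> a S', S' -> y if | id


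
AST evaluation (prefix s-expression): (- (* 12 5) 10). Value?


Evaluate inner: (* 12 5) = 60
Evaluate root: (- 60 10) = 50
Result: 50


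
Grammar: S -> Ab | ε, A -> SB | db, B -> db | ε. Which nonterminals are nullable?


A nonterminal is nullable iff some alternative derives ε (directly, or every symbol in it is nullable)
Nullable: {A, B, S}


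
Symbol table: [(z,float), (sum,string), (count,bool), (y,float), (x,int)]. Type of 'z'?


Lookup 'z' → type float


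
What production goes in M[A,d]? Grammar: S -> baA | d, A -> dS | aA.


For [A, d]: 'd' ∈ FIRST(dS)
Entry: A -> dS


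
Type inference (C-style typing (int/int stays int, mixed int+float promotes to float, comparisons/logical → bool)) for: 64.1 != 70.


Operand types: float != int
Rule: comparison yields bool
Result type: bool


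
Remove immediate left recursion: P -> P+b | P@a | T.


Left-recursive alternatives: P+b, P@a; non-recursive: T
Introduce P': P -> TP', P' -> +bP' | @aP' | ε


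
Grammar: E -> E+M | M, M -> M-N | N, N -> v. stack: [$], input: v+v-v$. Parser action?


no handle on stack; shift 'v'
Action: shift


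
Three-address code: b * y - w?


Break into single-operator statements:
t1 = b * y
t2 = t1 - w


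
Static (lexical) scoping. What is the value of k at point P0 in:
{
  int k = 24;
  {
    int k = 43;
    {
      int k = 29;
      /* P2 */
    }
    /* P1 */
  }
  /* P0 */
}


k declared in the same block as P0
k = 24


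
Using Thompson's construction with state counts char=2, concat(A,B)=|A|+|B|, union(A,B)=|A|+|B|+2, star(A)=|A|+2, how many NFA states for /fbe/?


Syntax tree has 3 char leaf(s), 0 union(s), 0 star(s)
chars contribute 3×2 = 6; each union adds +2; each star adds +2
Total: 6 + 0 + 0 = 6 states
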